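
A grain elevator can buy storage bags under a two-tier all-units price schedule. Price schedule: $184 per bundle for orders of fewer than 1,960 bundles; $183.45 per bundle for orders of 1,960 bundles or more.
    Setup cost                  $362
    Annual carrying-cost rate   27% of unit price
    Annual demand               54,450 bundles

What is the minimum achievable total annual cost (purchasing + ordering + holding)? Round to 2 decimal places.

$10,047,449.95

H₁ = 27%×$184 = $49.6800;  H₂ = 27%×$183.45 = $49.5315
EOQ₁ = √(2×54,450×362/49.6800) = 890.79  (< 1,960, feasible at tier 1)
EOQ₂ = √(2×54,450×362/49.5315) = 892.13  (< 1,960 → use Q = 1,960 at tier-2 price)
TC(tier 1 (EOQ₁), Q≈890.8) = $10,063,054.66
TC(tier 2, Q≈1,960.0) = $10,047,449.95
Minimum at tier 2: $10,047,449.95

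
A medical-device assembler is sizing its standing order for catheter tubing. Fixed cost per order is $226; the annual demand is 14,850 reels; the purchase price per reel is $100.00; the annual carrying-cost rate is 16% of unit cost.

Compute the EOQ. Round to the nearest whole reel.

648 reels

H = i·C = 0.16 × $100 = $16.0000 per reel-year
EOQ = √(2DS/H) = √(2 × 14,850 × 226 / 16)
    = √(419,512.50) ≈ 647.70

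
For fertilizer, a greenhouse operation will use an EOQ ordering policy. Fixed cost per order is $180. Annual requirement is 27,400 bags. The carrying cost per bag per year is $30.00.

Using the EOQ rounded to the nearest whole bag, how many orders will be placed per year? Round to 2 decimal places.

47.82 orders per year

EOQ = √(2DS/H) = √(2 × 27,400 × 180 / 30)
    = √(328,800.00) ≈ 573.41 → Q = 573
N = D/Q = 27,400/573 ≈ 47.818 orders/yr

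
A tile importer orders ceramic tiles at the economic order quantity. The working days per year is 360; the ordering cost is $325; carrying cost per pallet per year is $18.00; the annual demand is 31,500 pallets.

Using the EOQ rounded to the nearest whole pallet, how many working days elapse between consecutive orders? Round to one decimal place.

12.2 days

2DS/H = 2·31,500·325/18 = 1,137,500.00
EOQ = √1,137,500.00 ≈ 1,066.54 → Q = 1,067 pallets
Days between orders = 360 / (D/Q) = 360 / 29.522 ≈ 12.194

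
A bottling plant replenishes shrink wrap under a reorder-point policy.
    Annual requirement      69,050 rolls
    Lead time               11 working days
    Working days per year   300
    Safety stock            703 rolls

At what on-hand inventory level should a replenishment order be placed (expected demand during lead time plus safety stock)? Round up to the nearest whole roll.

Daily demand d = 69,050 / 300 = 230.167 rolls/day
Demand during lead time = 230.167 × 11 = 2,531.83
Reorder point = 2,531.83 + 703 = 3,234.83 → round up

3,235 rolls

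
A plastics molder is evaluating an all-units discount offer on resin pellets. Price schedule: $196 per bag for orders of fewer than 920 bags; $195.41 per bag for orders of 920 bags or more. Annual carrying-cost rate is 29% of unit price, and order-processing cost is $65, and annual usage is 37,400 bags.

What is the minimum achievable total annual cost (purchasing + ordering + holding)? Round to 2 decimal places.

$7,337,044.09

H₁ = 29%×$196 = $56.8400;  H₂ = 29%×$195.41 = $56.6689
EOQ₁ = √(2×37,400×65/56.8400) = 292.47  (< 920, feasible at tier 1)
EOQ₂ = √(2×37,400×65/56.6689) = 292.91  (< 920 → use Q = 920 at tier-2 price)
TC(tier 1 (EOQ₁), Q≈292.5) = $7,347,023.96
TC(tier 2, Q≈920.0) = $7,337,044.09
Minimum at tier 2: $7,337,044.09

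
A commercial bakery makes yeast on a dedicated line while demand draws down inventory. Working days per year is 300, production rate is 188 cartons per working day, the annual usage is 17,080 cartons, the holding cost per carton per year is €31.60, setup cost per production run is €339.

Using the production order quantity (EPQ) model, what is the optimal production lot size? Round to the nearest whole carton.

d = 17,080/300 = 56.9333 cartons/day;  effective holding cost H(1 − d/p) = 31.6·(1 − 56.9333/188) = 22.03035
Q* = √(2DS / H_eff) = √(2·17,080·339 / 22.03035) ≈ 725.02

725 cartons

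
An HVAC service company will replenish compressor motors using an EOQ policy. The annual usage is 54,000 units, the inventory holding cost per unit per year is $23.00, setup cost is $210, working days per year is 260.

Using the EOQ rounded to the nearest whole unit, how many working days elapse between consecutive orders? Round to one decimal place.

2DS/H = 2·54,000·210/23 = 986,086.96
EOQ = √986,086.96 ≈ 993.02 → Q = 993 units
T = Q/D × 260 days = 993/54,000 × 260 = 4.781 days

4.8 days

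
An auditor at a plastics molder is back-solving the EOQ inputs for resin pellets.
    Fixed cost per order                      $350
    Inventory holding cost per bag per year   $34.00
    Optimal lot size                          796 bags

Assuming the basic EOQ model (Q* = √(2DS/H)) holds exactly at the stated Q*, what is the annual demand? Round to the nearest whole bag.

30,776 bags per year

Since Q* = (2DS/H)^½, squaring gives Q*²·H = 2DS.
D = Q²H / (2S) = 796² × 34 / (2 × 350) = 30,775.63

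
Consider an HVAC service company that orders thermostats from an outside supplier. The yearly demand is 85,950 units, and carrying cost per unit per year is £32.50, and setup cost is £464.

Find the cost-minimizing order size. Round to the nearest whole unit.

1,567 units

Q* = √(2·D·S / H) = √(2·85,950·464 / 32.5) = √2,454,203.1 ≈ 1,566.59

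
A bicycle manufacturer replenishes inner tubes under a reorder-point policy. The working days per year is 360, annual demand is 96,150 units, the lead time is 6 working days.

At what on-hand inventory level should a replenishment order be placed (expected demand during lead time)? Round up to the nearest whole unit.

Daily demand d = 96,150 / 360 = 267.083 units/day
Demand during lead time = 267.083 × 6 = 1,602.50
Reorder point = 1,602.50 → round up

1,603 units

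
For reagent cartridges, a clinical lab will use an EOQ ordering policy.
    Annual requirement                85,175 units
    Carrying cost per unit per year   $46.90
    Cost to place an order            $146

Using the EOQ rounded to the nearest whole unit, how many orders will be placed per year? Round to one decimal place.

117.0 orders per year

EOQ = √(2DS/H) = √(2 × 85,175 × 146 / 46.9)
    = √(530,300.64) ≈ 728.22 → Q = 728
N = D/Q = 85,175/728 ≈ 116.999 orders/yr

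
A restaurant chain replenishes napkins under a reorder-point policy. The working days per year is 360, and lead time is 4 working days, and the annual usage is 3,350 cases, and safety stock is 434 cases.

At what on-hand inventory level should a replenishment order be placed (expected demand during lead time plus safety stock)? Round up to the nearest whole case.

472 cases

Daily demand d = 3,350 / 360 = 9.306 cases/day
Demand during lead time = 9.306 × 4 = 37.22
Reorder point = 37.22 + 434 = 471.22 → round up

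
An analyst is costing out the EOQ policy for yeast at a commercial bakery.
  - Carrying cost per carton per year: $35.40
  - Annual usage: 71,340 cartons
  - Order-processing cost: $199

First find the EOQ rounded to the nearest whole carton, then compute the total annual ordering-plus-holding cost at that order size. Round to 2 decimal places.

Q* = √(2·D·S / H) = √(2·71,340·199 / 35.4) = √802,071.2 ≈ 895.58 → Q = 896 cartons
Ordering: D/Q × S = 71,340/896 × $199 = $15,844.49
Holding:  Q/2 × H = 896/2 × $35.4 = $15,859.20
Total = $15,844.49 + $15,859.20 = $31,703.69

$31,703.69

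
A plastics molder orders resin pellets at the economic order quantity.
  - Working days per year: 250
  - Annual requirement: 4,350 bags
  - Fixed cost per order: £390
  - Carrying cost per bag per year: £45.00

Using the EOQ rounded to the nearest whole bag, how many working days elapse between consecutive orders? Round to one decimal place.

15.8 days

Optimal lot size Q* = (2 × 4,350 × £390 / £45)^½ ≈ 274.59 → Q = 275 bags
Days between orders = 250 / (D/Q) = 250 / 15.818 ≈ 15.805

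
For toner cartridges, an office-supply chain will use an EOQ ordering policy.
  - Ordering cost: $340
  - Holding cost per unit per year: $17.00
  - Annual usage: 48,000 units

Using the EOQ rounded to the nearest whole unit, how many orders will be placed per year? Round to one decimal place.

34.6 orders per year

EOQ = √(2DS/H) = √(2 × 48,000 × 340 / 17)
    = √(1,920,000.00) ≈ 1,385.64 → Q = 1,386
N = D/Q = 48,000/1,386 ≈ 34.632 orders/yr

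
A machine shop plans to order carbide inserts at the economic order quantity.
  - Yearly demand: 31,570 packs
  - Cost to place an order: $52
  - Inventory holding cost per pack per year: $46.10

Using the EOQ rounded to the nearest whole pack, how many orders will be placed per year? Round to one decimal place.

Q* = √(2·D·S / H) = √(2·31,570·52 / 46.1) = √71,220.8 ≈ 266.87 → Q = 267
N = D/Q = 31,570/267 ≈ 118.240 orders/yr

118.2 orders per year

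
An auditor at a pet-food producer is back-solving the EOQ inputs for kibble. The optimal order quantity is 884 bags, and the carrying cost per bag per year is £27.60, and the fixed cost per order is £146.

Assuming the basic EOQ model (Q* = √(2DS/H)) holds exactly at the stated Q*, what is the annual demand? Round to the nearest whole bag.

From Q* = √(2DS/H) ⇒ Q*² = 2DS/H.
D = Q²H / (2S) = 884² × 27.6 / (2 × 146) = 73,863.65

73,864 bags per year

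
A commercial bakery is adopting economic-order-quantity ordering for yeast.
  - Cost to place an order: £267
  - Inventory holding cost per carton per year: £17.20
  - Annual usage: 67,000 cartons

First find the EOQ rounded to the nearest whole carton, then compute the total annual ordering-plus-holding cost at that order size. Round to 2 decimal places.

£24,806.89

Q* = √(2·D·S / H) = √(2·67,000·267 / 17.2) = √2,080,116.3 ≈ 1,442.26 → Q = 1,442 cartons
Ordering: D/Q × S = 67,000/1,442 × £267 = £12,405.69
Holding:  Q/2 × H = 1,442/2 × £17.2 = £12,401.20
Total = £12,405.69 + £12,401.20 = £24,806.89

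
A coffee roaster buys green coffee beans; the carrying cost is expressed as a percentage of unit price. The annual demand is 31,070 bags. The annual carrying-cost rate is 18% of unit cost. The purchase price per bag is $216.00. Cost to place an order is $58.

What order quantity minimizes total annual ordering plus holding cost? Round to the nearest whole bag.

304 bags

Carrying cost H = $216 × 18% = $38.8800/bag/yr
2DS/H = 2·31,070·58/38.88 = 92,698.56
EOQ = √92,698.56 ≈ 304.46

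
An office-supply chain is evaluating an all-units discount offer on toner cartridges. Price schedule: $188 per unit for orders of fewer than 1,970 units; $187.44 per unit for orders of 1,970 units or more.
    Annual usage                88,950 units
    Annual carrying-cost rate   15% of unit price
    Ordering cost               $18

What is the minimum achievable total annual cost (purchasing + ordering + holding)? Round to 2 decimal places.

$16,701,295.00

H₁ = 15%×$188 = $28.2000;  H₂ = 15%×$187.44 = $28.1160
EOQ₁ = √(2×88,950×18/28.2000) = 336.98  (< 1,970, feasible at tier 1)
EOQ₂ = √(2×88,950×18/28.1160) = 337.48  (< 1,970 → use Q = 1,970 at tier-2 price)
TC(tier 1 (EOQ₁), Q≈337.0) = $16,732,102.74
TC(tier 2, Q≈1,970.0) = $16,701,295.00
Minimum at tier 2: $16,701,295.00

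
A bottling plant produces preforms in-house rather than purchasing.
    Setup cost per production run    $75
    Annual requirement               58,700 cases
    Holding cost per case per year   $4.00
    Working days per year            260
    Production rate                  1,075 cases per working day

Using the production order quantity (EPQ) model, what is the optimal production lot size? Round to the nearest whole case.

d = 58,700/260 = 225.7692 cases/day;  effective holding cost H(1 − d/p) = 4·(1 − 225.7692/1075) = 3.15993
Q* = √(2DS / H_eff) = √(2·58,700·75 / 3.15993) ≈ 1,669.27

1,669 cases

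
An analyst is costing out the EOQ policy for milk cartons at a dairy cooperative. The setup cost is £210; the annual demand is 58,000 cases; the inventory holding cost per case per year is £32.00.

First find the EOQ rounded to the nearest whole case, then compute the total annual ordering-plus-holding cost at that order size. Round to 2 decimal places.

£27,919.89

2DS/H = 2·58,000·210/32 = 761,250.00
EOQ = √761,250.00 ≈ 872.50 → Q = 872 cases
Orders/yr = 58,000/872 = 66.514; ordering cost = 66.514 × £210 = £13,967.89
Average inventory = 872/2 = 436; holding cost = 436 × £32 = £13,952.00
Total = £13,967.89 + £13,952.00 = £27,919.89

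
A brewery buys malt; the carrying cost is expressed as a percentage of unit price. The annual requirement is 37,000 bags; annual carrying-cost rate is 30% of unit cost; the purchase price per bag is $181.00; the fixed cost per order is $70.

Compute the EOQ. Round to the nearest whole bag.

309 bags

Carrying cost H = $181 × 30% = $54.3000/bag/yr
Q* = √(2·D·S / H) = √(2·37,000·70 / 54.3) = √95,395.9 ≈ 308.86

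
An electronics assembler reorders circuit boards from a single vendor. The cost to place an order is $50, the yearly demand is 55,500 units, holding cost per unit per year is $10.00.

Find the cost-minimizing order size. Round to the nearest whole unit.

745 units

EOQ = √(2DS/H) = √(2 × 55,500 × 50 / 10)
    = √(555,000.00) ≈ 744.98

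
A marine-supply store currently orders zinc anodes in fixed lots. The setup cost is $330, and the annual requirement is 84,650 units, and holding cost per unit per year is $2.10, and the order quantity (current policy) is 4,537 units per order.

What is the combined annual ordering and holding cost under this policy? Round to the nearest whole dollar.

$10,921

Orders/yr = 84,650/4,537 = 18.658; ordering cost = 18.658 × $330 = $6,157.04
Average inventory = 4,537/2 = 2268.5; holding cost = 2268.5 × $2.1 = $4,763.85
Total = $6,157.04 + $4,763.85 = $10,920.89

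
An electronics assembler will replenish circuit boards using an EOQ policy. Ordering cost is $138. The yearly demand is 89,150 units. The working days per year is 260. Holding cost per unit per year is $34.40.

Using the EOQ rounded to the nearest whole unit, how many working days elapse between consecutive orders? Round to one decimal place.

Q* = √(2·D·S / H) = √(2·89,150·138 / 34.4) = √715,273.3 ≈ 845.74 → Q = 846 units
T = Q/D × 260 days = 846/89,150 × 260 = 2.467 days

2.5 days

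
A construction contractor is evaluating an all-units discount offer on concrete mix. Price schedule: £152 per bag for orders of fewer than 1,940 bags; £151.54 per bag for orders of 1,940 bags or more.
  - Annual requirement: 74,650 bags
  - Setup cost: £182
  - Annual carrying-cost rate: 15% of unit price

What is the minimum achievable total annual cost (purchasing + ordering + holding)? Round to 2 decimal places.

£11,341,513.32

H₁ = 15%×£152 = £22.8000;  H₂ = 15%×£151.54 = £22.7310
EOQ₁ = √(2×74,650×182/22.8000) = 1,091.69  (< 1,940, feasible at tier 1)
EOQ₂ = √(2×74,650×182/22.7310) = 1,093.34  (< 1,940 → use Q = 1,940 at tier-2 price)
TC(tier 1 (EOQ₁), Q≈1,091.7) = £11,371,690.47
TC(tier 2, Q≈1,940.0) = £11,341,513.32
Minimum at tier 2: £11,341,513.32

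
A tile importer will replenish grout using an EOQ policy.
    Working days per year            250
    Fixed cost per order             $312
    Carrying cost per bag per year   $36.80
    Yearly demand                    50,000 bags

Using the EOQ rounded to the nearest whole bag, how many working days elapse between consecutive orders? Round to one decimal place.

2DS/H = 2·50,000·312/36.8 = 847,826.09
EOQ = √847,826.09 ≈ 920.77 → Q = 921 bags
T = Q/D × 250 days = 921/50,000 × 250 = 4.605 days

4.6 days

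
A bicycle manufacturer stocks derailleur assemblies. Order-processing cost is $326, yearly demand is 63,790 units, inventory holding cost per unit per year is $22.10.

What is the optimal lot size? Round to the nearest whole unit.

2DS/H = 2·63,790·326/22.1 = 1,881,949.32
EOQ = √1,881,949.32 ≈ 1,371.84

1,372 units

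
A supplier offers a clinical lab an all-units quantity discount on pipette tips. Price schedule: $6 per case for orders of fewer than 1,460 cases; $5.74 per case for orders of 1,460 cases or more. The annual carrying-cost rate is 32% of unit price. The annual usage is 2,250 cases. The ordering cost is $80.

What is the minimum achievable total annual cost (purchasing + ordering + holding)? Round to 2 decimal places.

H₁ = 32%×$6 = $1.9200;  H₂ = 32%×$5.74 = $1.8368
EOQ₁ = √(2×2,250×80/1.9200) = 433.01  (< 1,460, feasible at tier 1)
EOQ₂ = √(2×2,250×80/1.8368) = 442.71  (< 1,460 → use Q = 1,460 at tier-2 price)
TC(tier 1 (EOQ₁), Q≈433.0) = $14,331.38
TC(tier 2, Q≈1,460.0) = $14,379.15
Minimum at tier 1 (EOQ₁): $14,331.38

$14,331.38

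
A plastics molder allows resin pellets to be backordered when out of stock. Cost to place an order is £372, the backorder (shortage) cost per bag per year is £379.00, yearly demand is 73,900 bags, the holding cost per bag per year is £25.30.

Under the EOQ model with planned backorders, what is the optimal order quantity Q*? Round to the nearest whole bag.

1,523 bags

Basic EOQ = √(2·73,900·372/25.3) = 1,474.173
Backorder adjustment √((H+b)/b) = √((25.3+379)/379) = 1.0328
Q* = 1,474.173 × 1.0328 ≈ 1,522.58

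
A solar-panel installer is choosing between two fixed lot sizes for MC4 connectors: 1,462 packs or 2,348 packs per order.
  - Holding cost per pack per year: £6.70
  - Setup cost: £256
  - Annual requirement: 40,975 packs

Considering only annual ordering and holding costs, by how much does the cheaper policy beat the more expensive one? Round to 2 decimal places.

£260.73

For each Q, cost = (D/Q)·S + (Q/2)·H.
TC(1,462) = (40,975/1,462)×256 + (1,462/2)×6.7 = £12,072.53
TC(2,348) = (40,975/2,348)×256 + (2,348/2)×6.7 = £12,333.26
Lots of 1,462 are cheaper by £260.73.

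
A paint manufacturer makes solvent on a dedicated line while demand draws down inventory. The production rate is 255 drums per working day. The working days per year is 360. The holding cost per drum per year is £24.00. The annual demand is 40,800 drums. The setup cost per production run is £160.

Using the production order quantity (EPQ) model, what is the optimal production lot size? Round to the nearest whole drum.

d = 40,800/360 = 113.3333 drums/day;  effective holding cost H(1 − d/p) = 24·(1 − 113.3333/255) = 13.33333
Q* = √(2DS / H_eff) = √(2·40,800·160 / 13.33333) ≈ 989.55

990 drums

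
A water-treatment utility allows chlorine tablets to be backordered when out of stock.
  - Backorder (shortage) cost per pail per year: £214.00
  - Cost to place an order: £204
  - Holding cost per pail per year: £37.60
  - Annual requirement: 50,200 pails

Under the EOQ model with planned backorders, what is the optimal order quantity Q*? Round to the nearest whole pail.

800 pails

Q* = √(2DS/H) · √((H + b)/b)
   = √(2 × 50,200 × 204 / 37.6) · √((37.6 + 214) / 214)
   = 738.054 × 1.0843 ≈ 800.27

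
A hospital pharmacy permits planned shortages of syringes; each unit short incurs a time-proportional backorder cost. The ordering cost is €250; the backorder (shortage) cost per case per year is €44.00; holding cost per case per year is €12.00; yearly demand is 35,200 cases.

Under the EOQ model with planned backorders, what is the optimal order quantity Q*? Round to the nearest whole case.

1,366 cases

Basic EOQ = √(2·35,200·250/12) = 1,211.060
Backorder adjustment √((H+b)/b) = √((12+44)/44) = 1.1282
Q* = 1,211.060 × 1.1282 ≈ 1,366.26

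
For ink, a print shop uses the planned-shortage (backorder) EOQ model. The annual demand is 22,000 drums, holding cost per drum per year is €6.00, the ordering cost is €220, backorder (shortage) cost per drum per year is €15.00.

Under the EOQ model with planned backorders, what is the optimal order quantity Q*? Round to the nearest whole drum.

1,503 drums

Basic EOQ = √(2·22,000·220/6) = 1,270.171
Backorder adjustment √((H+b)/b) = √((6+15)/15) = 1.1832
Q* = 1,270.171 × 1.1832 ≈ 1,502.89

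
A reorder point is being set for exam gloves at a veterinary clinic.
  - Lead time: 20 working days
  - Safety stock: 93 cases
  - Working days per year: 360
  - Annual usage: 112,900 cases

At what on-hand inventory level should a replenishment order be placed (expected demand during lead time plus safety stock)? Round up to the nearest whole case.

6,366 cases

Daily demand d = 112,900 / 360 = 313.611 cases/day
Demand during lead time = 313.611 × 20 = 6,272.22
Reorder point = 6,272.22 + 93 = 6,365.22 → round up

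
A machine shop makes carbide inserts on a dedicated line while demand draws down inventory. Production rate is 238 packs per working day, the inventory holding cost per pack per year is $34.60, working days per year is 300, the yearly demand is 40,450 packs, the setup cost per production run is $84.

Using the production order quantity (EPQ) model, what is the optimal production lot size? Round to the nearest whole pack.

Daily demand d = 40,450/300 = 134.833; p = 238; 1 − d/p = 0.43347
EPQ = √(2DS / (H(1 − d/p)))
    = √(2 × 40,450 × 84 / (34.6 × 0.43347)) ≈ 673.12

673 packs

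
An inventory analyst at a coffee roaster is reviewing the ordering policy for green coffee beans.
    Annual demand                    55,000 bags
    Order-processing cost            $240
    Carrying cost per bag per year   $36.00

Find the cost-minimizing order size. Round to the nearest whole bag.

2DS/H = 2·55,000·240/36 = 733,333.33
EOQ = √733,333.33 ≈ 856.35

856 bags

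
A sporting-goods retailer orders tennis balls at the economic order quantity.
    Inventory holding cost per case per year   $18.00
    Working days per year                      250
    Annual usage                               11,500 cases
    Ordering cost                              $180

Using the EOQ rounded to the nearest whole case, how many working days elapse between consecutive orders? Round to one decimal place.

10.4 days

2DS/H = 2·11,500·180/18 = 230,000.00
EOQ = √230,000.00 ≈ 479.58 → Q = 480 cases
Days between orders = 250 / (D/Q) = 250 / 23.958 ≈ 10.435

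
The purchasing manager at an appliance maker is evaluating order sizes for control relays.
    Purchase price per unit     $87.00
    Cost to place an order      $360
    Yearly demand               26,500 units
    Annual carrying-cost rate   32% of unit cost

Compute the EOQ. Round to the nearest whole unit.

H = i·C = 0.32 × $87 = $27.8400 per unit-year
EOQ = √(2DS/H) = √(2 × 26,500 × 360 / 27.84)
    = √(685,344.83) ≈ 827.86

828 units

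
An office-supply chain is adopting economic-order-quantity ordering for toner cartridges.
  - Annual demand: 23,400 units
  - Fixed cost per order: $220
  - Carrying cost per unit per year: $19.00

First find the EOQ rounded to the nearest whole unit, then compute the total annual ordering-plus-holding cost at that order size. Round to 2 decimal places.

$13,986.57

2DS/H = 2·23,400·220/19 = 541,894.74
EOQ = √541,894.74 ≈ 736.13 → Q = 736 units
Ordering: D/Q × S = 23,400/736 × $220 = $6,994.57
Holding:  Q/2 × H = 736/2 × $19 = $6,992.00
Total = $6,994.57 + $6,992.00 = $13,986.57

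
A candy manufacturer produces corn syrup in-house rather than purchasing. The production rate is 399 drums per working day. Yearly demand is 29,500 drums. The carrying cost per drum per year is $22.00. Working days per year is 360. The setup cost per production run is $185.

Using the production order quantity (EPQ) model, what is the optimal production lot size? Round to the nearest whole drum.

Daily demand d = 29,500/360 = 81.944; p = 399; 1 − d/p = 0.79463
EPQ = √(2DS / (H(1 − d/p)))
    = √(2 × 29,500 × 185 / (22 × 0.79463)) ≈ 790.17

790 drums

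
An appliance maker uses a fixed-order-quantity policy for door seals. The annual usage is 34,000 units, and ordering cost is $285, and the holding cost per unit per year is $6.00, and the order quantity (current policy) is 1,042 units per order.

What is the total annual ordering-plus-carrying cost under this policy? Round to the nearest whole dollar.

Ordering: D/Q × S = 34,000/1,042 × $285 = $9,299.42
Holding:  Q/2 × H = 1,042/2 × $6 = $3,126.00
Total = $9,299.42 + $3,126.00 = $12,425.42

$12,425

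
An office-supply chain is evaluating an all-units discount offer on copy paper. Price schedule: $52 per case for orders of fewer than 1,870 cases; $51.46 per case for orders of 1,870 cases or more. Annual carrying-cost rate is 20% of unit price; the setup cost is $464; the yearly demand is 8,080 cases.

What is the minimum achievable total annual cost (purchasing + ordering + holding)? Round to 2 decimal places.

H₁ = 20%×$52 = $10.4000;  H₂ = 20%×$51.46 = $10.2920
EOQ₁ = √(2×8,080×464/10.4000) = 849.11  (< 1,870, feasible at tier 1)
EOQ₂ = √(2×8,080×464/10.2920) = 853.55  (< 1,870 → use Q = 1,870 at tier-2 price)
TC(tier 1 (EOQ₁), Q≈849.1) = $428,990.72
TC(tier 2, Q≈1,870.0) = $427,424.70
Minimum at tier 2: $427,424.70

$427,424.70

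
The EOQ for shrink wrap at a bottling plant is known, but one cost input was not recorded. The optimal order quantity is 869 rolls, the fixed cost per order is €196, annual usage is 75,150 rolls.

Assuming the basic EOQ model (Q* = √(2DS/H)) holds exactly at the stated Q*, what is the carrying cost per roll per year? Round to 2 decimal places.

€39.01

Since Q* = (2DS/H)^½, squaring gives Q*²·H = 2DS.
H = 2DS / Q² = 2 × 75,150 × 196 / 869² = 39.0100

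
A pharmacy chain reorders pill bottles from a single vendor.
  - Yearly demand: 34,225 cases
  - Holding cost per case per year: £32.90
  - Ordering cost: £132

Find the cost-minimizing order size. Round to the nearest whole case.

524 cases

EOQ = √(2DS/H) = √(2 × 34,225 × 132 / 32.9)
    = √(274,632.22) ≈ 524.05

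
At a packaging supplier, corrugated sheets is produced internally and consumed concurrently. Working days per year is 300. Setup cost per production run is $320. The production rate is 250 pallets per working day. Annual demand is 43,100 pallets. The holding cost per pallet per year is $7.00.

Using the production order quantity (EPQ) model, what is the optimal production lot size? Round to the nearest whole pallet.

3,044 pallets

Daily demand d = 43,100/300 = 143.667; p = 250; 1 − d/p = 0.42533
EPQ = √(2DS / (H(1 − d/p)))
    = √(2 × 43,100 × 320 / (7 × 0.42533)) ≈ 3,043.79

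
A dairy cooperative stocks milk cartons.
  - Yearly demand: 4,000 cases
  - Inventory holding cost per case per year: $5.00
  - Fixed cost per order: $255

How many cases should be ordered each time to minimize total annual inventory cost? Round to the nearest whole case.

639 cases

Q* = √(2·D·S / H) = √(2·4,000·255 / 5) = √408,000.0 ≈ 638.75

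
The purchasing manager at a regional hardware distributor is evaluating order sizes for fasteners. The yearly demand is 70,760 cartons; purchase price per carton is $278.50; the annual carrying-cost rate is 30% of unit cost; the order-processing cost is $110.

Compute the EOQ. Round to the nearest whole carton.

432 cartons

H = i·C = 0.3 × $278.5 = $83.5500 per carton-year
EOQ = √(2DS/H) = √(2 × 70,760 × 110 / 83.55)
    = √(186,321.96) ≈ 431.65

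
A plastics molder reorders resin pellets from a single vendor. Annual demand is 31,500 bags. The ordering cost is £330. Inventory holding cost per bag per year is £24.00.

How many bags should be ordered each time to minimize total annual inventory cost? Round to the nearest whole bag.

Q* = √(2·D·S / H) = √(2·31,500·330 / 24) = √866,250.0 ≈ 930.73

931 bags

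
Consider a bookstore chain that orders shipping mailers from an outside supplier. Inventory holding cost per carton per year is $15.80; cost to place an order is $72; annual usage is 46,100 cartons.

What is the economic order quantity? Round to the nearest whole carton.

648 cartons

Q* = √(2·D·S / H) = √(2·46,100·72 / 15.8) = √420,151.9 ≈ 648.19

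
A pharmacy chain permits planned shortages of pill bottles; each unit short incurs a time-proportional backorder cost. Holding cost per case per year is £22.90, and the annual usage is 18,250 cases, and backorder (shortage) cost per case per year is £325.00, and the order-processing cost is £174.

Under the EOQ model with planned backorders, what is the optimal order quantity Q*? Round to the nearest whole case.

Q* = √(2DS/H) · √((H + b)/b)
   = √(2 × 18,250 × 174 / 22.9) · √((22.9 + 325) / 325)
   = 526.627 × 1.0346 ≈ 544.86

545 cases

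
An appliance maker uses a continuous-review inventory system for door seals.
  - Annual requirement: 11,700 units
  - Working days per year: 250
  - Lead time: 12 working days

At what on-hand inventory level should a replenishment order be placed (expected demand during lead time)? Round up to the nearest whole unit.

Daily demand d = 11,700 / 250 = 46.800 units/day
Demand during lead time = 46.800 × 12 = 561.60
Reorder point = 561.60 → round up

562 units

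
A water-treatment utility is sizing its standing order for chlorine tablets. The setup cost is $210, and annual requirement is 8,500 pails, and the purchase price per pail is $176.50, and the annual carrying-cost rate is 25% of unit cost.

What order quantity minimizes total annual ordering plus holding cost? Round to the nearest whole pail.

284 pails

Holding cost per pail per year: H = 25% × $176.5 = $44.1250
Optimal lot size Q* = (2 × 8,500 × $210 / $44.125)^½ ≈ 284.44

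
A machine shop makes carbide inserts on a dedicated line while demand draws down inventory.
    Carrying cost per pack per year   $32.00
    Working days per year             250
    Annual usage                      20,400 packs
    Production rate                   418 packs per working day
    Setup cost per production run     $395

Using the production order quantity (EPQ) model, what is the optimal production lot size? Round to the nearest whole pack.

d = 20,400/250 = 81.6000 packs/day;  effective holding cost H(1 − d/p) = 32·(1 − 81.6000/418) = 25.75311
Q* = √(2DS / H_eff) = √(2·20,400·395 / 25.75311) ≈ 791.07

791 packs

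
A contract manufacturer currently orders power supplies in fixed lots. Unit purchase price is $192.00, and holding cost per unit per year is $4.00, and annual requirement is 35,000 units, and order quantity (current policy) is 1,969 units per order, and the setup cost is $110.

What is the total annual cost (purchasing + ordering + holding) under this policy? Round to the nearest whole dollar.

$6,725,893

Annual ordering cost = (D/Q)·S = (35,000/1,969) × 110 = $1,955.31
Annual holding cost  = (Q/2)·H = (1,969/2) × 4 = $3,938.00
Purchase cost = D·C = 35,000 × 192 = $6,720,000.00
Total = $1,955.31 + $3,938.00 + $6,720,000.00 = $6,725,893.31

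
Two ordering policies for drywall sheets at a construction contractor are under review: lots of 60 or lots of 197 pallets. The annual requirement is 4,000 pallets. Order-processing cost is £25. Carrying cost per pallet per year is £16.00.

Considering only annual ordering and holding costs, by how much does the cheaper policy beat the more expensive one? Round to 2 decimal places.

Annual cost at Q: ordering D·S/Q plus holding Q·H/2.
TC(60) = (4,000/60)×25 + (60/2)×16 = £2,146.67
TC(197) = (4,000/197)×25 + (197/2)×16 = £2,083.61
Cheaper: Q = 197.  Difference = £63.05

£63.05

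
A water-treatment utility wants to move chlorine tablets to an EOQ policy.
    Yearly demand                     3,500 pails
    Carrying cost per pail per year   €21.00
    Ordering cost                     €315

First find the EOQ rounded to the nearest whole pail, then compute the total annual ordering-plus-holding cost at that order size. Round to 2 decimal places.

€6,804.78

Optimal lot size Q* = (2 × 3,500 × €315 / €21)^½ ≈ 324.04 → Q = 324 pails
Annual ordering cost = (D/Q)·S = (3,500/324) × 315 = €3,402.78
Annual holding cost  = (Q/2)·H = (324/2) × 21 = €3,402.00
Total = €3,402.78 + €3,402.00 = €6,804.78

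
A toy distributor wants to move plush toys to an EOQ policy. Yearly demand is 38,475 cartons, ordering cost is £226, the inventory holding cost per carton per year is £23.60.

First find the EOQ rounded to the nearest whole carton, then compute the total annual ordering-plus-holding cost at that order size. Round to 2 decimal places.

EOQ = √(2DS/H) = √(2 × 38,475 × 226 / 23.6)
    = √(736,894.07) ≈ 858.43 → Q = 858 cartons
Orders/yr = 38,475/858 = 44.843; ordering cost = 44.843 × £226 = £10,134.44
Average inventory = 858/2 = 429; holding cost = 429 × £23.6 = £10,124.40
Total = £10,134.44 + £10,124.40 = £20,258.84

£20,258.84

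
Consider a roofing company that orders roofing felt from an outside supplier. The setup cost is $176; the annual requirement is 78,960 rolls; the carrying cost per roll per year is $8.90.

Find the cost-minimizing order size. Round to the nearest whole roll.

1,767 rolls

Q* = √(2·D·S / H) = √(2·78,960·176 / 8.9) = √3,122,912.4 ≈ 1,767.18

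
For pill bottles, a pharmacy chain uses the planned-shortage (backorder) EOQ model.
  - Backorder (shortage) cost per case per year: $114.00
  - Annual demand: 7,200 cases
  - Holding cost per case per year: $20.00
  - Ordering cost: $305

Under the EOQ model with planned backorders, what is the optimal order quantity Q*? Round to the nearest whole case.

508 cases

Basic EOQ = √(2·7,200·305/20) = 468.615
Backorder adjustment √((H+b)/b) = √((20+114)/114) = 1.0842
Q* = 468.615 × 1.0842 ≈ 508.06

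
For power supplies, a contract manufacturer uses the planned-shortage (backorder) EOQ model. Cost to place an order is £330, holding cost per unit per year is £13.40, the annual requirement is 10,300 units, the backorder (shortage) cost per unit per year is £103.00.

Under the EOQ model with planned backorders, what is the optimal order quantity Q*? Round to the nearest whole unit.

757 units

Basic EOQ = √(2·10,300·330/13.4) = 712.259
Backorder adjustment √((H+b)/b) = √((13.4+103)/103) = 1.0631
Q* = 712.259 × 1.0631 ≈ 757.17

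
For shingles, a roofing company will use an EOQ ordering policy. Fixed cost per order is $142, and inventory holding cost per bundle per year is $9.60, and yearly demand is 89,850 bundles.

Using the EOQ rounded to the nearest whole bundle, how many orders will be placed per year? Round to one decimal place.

Optimal lot size Q* = (2 × 89,850 × $142 / $9.6)^½ ≈ 1,630.36 → Q = 1,630
Orders per year = D/Q = 89,850 / 1,630 = 55.123

55.1 orders per year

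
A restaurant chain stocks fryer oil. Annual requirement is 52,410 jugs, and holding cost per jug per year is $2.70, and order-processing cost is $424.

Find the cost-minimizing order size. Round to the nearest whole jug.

EOQ = √(2DS/H) = √(2 × 52,410 × 424 / 2.7)
    = √(16,460,622.22) ≈ 4,057.17

4,057 jugs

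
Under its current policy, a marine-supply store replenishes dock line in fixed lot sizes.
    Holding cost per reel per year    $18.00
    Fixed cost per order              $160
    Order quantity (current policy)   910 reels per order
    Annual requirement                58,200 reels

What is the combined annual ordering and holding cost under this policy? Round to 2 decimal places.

$18,422.97

Orders/yr = 58,200/910 = 63.956; ordering cost = 63.956 × $160 = $10,232.97
Average inventory = 910/2 = 455; holding cost = 455 × $18 = $8,190.00
Total = $10,232.97 + $8,190.00 = $18,422.97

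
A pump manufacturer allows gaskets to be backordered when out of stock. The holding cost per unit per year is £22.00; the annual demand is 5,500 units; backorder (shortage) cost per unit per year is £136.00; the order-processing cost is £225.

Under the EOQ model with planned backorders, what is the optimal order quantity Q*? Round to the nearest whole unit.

362 units

Q* = √(2DS/H) · √((H + b)/b)
   = √(2 × 5,500 × 225 / 22) · √((22 + 136) / 136)
   = 335.410 × 1.0779 ≈ 361.52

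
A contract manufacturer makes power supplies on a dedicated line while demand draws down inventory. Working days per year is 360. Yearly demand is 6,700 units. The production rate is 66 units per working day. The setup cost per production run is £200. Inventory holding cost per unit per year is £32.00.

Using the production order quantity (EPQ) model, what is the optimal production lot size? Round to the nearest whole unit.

342 units

Daily demand d = 6,700/360 = 18.611; p = 66; 1 − d/p = 0.71801
EPQ = √(2DS / (H(1 − d/p)))
    = √(2 × 6,700 × 200 / (32 × 0.71801)) ≈ 341.53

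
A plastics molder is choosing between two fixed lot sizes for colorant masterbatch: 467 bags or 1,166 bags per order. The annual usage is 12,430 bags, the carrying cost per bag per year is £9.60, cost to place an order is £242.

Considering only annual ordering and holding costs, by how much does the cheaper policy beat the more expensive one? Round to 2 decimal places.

TC(Q) = (D/Q)S + (Q/2)H
TC(467) = (12,430/467)×242 + (467/2)×9.6 = £8,682.84
TC(1,166) = (12,430/1,166)×242 + (1,166/2)×9.6 = £8,176.61
|ΔTC| = |£8,682.84 − £8,176.61| = £506.23

£506.23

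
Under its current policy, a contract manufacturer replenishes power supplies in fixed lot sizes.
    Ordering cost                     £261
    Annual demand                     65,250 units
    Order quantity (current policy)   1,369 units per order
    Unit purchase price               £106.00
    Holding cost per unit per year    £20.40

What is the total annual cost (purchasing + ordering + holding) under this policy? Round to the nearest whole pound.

Orders/yr = 65,250/1,369 = 47.663; ordering cost = 47.663 × £261 = £12,439.92
Average inventory = 1,369/2 = 684.5; holding cost = 684.5 × £20.4 = £13,963.80
Purchase cost = D·C = 65,250 × 106 = £6,916,500.00
Total = £12,439.92 + £13,963.80 + £6,916,500.00 = £6,942,903.72

£6,942,904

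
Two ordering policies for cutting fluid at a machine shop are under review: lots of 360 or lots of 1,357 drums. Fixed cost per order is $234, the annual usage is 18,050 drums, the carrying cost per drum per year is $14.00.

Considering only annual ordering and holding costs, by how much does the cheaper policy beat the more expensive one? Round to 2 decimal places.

Annual cost at Q: ordering D·S/Q plus holding Q·H/2.
TC(360) = (18,050/360)×234 + (360/2)×14 = $14,252.50
TC(1,357) = (18,050/1,357)×234 + (1,357/2)×14 = $12,611.53
Lots of 1,357 are cheaper by $1,640.97.

$1,640.97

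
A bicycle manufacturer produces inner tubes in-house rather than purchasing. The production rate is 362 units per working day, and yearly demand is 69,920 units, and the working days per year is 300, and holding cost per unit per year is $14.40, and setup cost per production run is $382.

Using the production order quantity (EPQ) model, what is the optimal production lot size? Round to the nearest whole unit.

3,227 units

d = 69,920/300 = 233.0667 units/day;  effective holding cost H(1 − d/p) = 14.4·(1 − 233.0667/362) = 5.12884
Q* = √(2DS / H_eff) = √(2·69,920·382 / 5.12884) ≈ 3,227.29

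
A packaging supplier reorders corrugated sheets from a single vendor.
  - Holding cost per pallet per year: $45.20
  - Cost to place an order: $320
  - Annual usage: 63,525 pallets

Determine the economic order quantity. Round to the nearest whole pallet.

948 pallets

Q* = √(2·D·S / H) = √(2·63,525·320 / 45.2) = √899,469.0 ≈ 948.40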